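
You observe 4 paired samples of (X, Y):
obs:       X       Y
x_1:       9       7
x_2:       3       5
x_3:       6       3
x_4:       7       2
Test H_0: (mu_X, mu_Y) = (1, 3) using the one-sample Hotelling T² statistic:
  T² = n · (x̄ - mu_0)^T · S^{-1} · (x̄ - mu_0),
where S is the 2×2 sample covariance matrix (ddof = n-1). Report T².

Step 1 — sample mean vector:
  mean(X) = (9 + 3 + 6 + 7) / 4 = 25/4 = 6.25
  mean(Y) = (7 + 5 + 3 + 2) / 4 = 17/4 = 4.25
  x̄ = (6.25, 4.25),  deviation x̄ - mu_0 = (6.25, 4.25) - (1, 3) = (5.25, 1.25).

Step 2 — sample covariance matrix, S[i,j] = (1/(n-1)) · Σ_k (x_{k,i} - mean_i) · (x_{k,j} - mean_j), divisor n-1 = 3:
  S[X,X] = ((2.75)·(2.75) + (-3.25)·(-3.25) + (-0.25)·(-0.25) + (0.75)·(0.75)) / 3 = 18.75/3 = 6.25
  S[X,Y] = ((2.75)·(2.75) + (-3.25)·(0.75) + (-0.25)·(-1.25) + (0.75)·(-2.25)) / 3 = 3.75/3 = 1.25
  S[Y,Y] = ((2.75)·(2.75) + (0.75)·(0.75) + (-1.25)·(-1.25) + (-2.25)·(-2.25)) / 3 = 14.75/3 = 4.9167
  S = [[6.25, 1.25],
 [1.25, 4.9167]].

Step 3 — invert S. det(S) = 6.25·4.9167 - (1.25)² = 29.1667.
  S^{-1} = (1/det) · [[d, -b], [-b, a]] = [[0.1686, -0.0429],
 [-0.0429, 0.2143]].

Step 4 — quadratic form (x̄ - mu_0)^T · S^{-1} · (x̄ - mu_0):
  S^{-1} · (x̄ - mu_0) = (0.8314, 0.0429),
  (x̄ - mu_0)^T · [...] = (5.25)·(0.8314) + (1.25)·(0.0429) = 4.4186.

Step 5 — scale by n: T² = 4 · 4.4186 = 17.6743.

T² ≈ 17.6743


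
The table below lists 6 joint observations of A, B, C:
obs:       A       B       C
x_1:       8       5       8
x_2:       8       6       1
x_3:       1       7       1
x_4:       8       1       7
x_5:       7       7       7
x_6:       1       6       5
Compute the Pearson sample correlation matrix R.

Step 1 — column means:
  mean(A) = (8 + 8 + 1 + 8 + 7 + 1) / 6 = 33/6 = 5.5
  mean(B) = (5 + 6 + 7 + 1 + 7 + 6) / 6 = 32/6 = 5.3333
  mean(C) = (8 + 1 + 1 + 7 + 7 + 5) / 6 = 29/6 = 4.8333

Step 2 — sample variances and covariances s[i,j] = (1/(n-1)) · Σ_k (x_{k,i} - mean_i) · (x_{k,j} - mean_j), with n-1 = 5:
  s[A,A] = ((2.5)·(2.5) + (2.5)·(2.5) + (-4.5)·(-4.5) + (2.5)·(2.5) + (1.5)·(1.5) + (-4.5)·(-4.5)) / 5 = 61.5/5 = 12.3
  s[A,B] = ((2.5)·(-0.3333) + (2.5)·(0.6667) + (-4.5)·(1.6667) + (2.5)·(-4.3333) + (1.5)·(1.6667) + (-4.5)·(0.6667)) / 5 = -18/5 = -3.6
  s[A,C] = ((2.5)·(3.1667) + (2.5)·(-3.8333) + (-4.5)·(-3.8333) + (2.5)·(2.1667) + (1.5)·(2.1667) + (-4.5)·(0.1667)) / 5 = 23.5/5 = 4.7
  s[B,B] = ((-0.3333)·(-0.3333) + (0.6667)·(0.6667) + (1.6667)·(1.6667) + (-4.3333)·(-4.3333) + (1.6667)·(1.6667) + (0.6667)·(0.6667)) / 5 = 25.3333/5 = 5.0667
  s[B,C] = ((-0.3333)·(3.1667) + (0.6667)·(-3.8333) + (1.6667)·(-3.8333) + (-4.3333)·(2.1667) + (1.6667)·(2.1667) + (0.6667)·(0.1667)) / 5 = -15.6667/5 = -3.1333
  s[C,C] = ((3.1667)·(3.1667) + (-3.8333)·(-3.8333) + (-3.8333)·(-3.8333) + (2.1667)·(2.1667) + (2.1667)·(2.1667) + (0.1667)·(0.1667)) / 5 = 48.8333/5 = 9.7667
  Sample standard deviations s_i = √(s[i,i]):
  s(A) = √(12.3) = 3.5071
  s(B) = √(5.0667) = 2.2509
  s(C) = √(9.7667) = 3.1252

Step 3 — r_{ij} = s_{ij} / (s_i · s_j):
  r[A,A] = 1 (diagonal).
  r[A,B] = -3.6 / (3.5071 · 2.2509) = -3.6 / 7.8943 = -0.456
  r[A,C] = 4.7 / (3.5071 · 3.1252) = 4.7 / 10.9604 = 0.4288
  r[B,B] = 1 (diagonal).
  r[B,C] = -3.1333 / (2.2509 · 3.1252) = -3.1333 / 7.0345 = -0.4454
  r[C,C] = 1 (diagonal).

R is symmetric with unit diagonal. Assembling:

R = [[1, -0.456, 0.4288],
 [-0.456, 1, -0.4454],
 [0.4288, -0.4454, 1]]


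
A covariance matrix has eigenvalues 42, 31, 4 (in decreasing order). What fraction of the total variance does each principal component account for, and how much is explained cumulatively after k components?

Step 1 — total variance = trace(Sigma) = Σ λ_i = 42 + 31 + 4 = 77.

Step 2 — fraction explained by component i = λ_i / Σ λ:
  PC1: 42/77 = 0.5455
  PC2: 31/77 = 0.4026
  PC3: 4/77 = 0.0519

Step 3 — cumulative fraction after k components = (λ_1 + ... + λ_k) / Σ λ:
  k = 1: 42/77 = 0.5455
  k = 2: (42 + 31)/77 = 73/77 = 0.9481
  k = 3: (42 + 31 + 4)/77 = 77/77 = 1

Summary (fraction, with percent):

explained: PC1 0.5455 (54.55%), PC2 0.4026 (40.26%), PC3 0.0519 (5.19%);  cumulative: 0.5455, 0.9481, 1


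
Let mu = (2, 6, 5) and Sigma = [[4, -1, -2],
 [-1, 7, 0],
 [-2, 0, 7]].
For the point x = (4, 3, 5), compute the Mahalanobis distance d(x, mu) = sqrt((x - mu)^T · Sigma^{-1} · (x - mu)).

Step 1 — centre the observation: (x - mu) = (2, -3, 0).

Step 2 — invert Sigma (cofactor / det for 3×3, or solve directly):
  Sigma^{-1} = [[0.3043, 0.0435, 0.087],
 [0.0435, 0.1491, 0.0124],
 [0.087, 0.0124, 0.1677]].

Step 3 — form the quadratic (x - mu)^T · Sigma^{-1} · (x - mu):
  Sigma^{-1} · (x - mu) = (0.4783, -0.3602, 0.1366).
  (x - mu)^T · [Sigma^{-1} · (x - mu)] = (2)·(0.4783) + (-3)·(-0.3602) + (0)·(0.1366) = 2.0373.

Step 4 — take square root: d = √(2.0373) ≈ 1.4273.

d(x, mu) = √(2.0373) ≈ 1.4273


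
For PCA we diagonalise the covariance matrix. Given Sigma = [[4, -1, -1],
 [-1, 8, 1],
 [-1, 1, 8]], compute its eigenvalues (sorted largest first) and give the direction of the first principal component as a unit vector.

Step 1 — characteristic polynomial p(λ) = det(λI - Sigma) = λ³ - tr·λ² + c_1·λ - det, where tr = trace, c_1 = sum of the principal 2×2 minors, det = det(Sigma):
  tr = 4 + 8 + 8 = 20,
  c_1 = (4·8 - (-1)²) + (4·8 - (-1)²) + (8·8 - (1)²) = 31 + 31 + 63 = 125,
  det = 4·(8·8 - (1)²) - (-1)·((-1)·8 - (1)·(-1)) + (-1)·((-1)·(1) - 8·(-1)) = 4·(63) - (-1)·(-7) + (-1)·(7) = 238.
  So p(λ) = λ³ - 20λ² + 125λ - 238.
Step 2 — look for an integer root (rational root theorem: any rational root is an integer divisor of 238). Testing λ = 7:
  p(7) = 343 - 980 + 875 - 238 = 0  ✓
  Dividing out (λ - 7): p(λ) = (λ - 7)(λ² - 13λ + 34).
Step 3 — remaining eigenvalues from the quadratic λ² - 13λ + 34 = 0:
  Δ = 13² - 4·34 = 169 - 136 = 33,  λ = (13 ± √33)/2 = (13 ± 5.7446)/2 ≈ 9.3723 or 3.6277.
  Sorted: λ_1 = 9.3723,  λ_2 = 7,  λ_3 = 3.6277  (check: sum = 20 = tr ✓).

Step 4 — unit eigenvector for λ_1 ≈ 9.3723: v spans the null space of (Sigma - λ_1 I), whose rows are
  r_1 = (-5.3723, -1, -1),  r_2 = (-1, -1.3723, 1),  r_3 = (-1, 1, -1.3723).
  v is orthogonal to every row, so take v ∝ r_1 × r_2 = ((-1)·(1) - (-1)·(-1.3723), (-1)·(-1) - (-5.3723)·(1), (-5.3723)·(-1.3723) - (-1)·(-1)) ≈ (-2.3723, 6.3723, 6.3723).
  Rescale (multiply by -1 so the first nonzero entry is positive): u = (2.3723, -6.3723, -6.3723).
  ||u|| = √((2.3723)² + (-6.3723)² + (-6.3723)²) = √(86.8397) ≈ 9.3188,  v_1 = u/||u|| ≈ (0.2546, -0.6838, -0.6838) (||v_1|| = 1).

λ_1 = 9.3723,  λ_2 = 7,  λ_3 = 3.6277;  v_1 ≈ (0.2546, -0.6838, -0.6838)


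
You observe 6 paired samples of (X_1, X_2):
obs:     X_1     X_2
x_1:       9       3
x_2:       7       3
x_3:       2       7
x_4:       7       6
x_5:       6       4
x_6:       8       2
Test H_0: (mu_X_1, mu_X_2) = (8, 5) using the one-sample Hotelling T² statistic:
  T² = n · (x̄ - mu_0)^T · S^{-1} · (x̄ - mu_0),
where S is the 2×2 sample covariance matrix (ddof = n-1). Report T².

Step 1 — sample mean vector:
  mean(X_1) = (9 + 7 + 2 + 7 + 6 + 8) / 6 = 39/6 = 6.5
  mean(X_2) = (3 + 3 + 7 + 6 + 4 + 2) / 6 = 25/6 = 4.1667
  x̄ = (6.5, 4.1667),  deviation x̄ - mu_0 = (6.5, 4.1667) - (8, 5) = (-1.5, -0.8333).

Step 2 — sample covariance matrix, S[i,j] = (1/(n-1)) · Σ_k (x_{k,i} - mean_i) · (x_{k,j} - mean_j), divisor n-1 = 5:
  S[X_1,X_1] = ((2.5)·(2.5) + (0.5)·(0.5) + (-4.5)·(-4.5) + (0.5)·(0.5) + (-0.5)·(-0.5) + (1.5)·(1.5)) / 5 = 29.5/5 = 5.9
  S[X_1,X_2] = ((2.5)·(-1.1667) + (0.5)·(-1.1667) + (-4.5)·(2.8333) + (0.5)·(1.8333) + (-0.5)·(-0.1667) + (1.5)·(-2.1667)) / 5 = -18.5/5 = -3.7
  S[X_2,X_2] = ((-1.1667)·(-1.1667) + (-1.1667)·(-1.1667) + (2.8333)·(2.8333) + (1.8333)·(1.8333) + (-0.1667)·(-0.1667) + (-2.1667)·(-2.1667)) / 5 = 18.8333/5 = 3.7667
  S = [[5.9, -3.7],
 [-3.7, 3.7667]].

Step 3 — invert S. det(S) = 5.9·3.7667 - (-3.7)² = 8.5333.
  S^{-1} = (1/det) · [[d, -b], [-b, a]] = [[0.4414, 0.4336],
 [0.4336, 0.6914]].

Step 4 — quadratic form (x̄ - mu_0)^T · S^{-1} · (x̄ - mu_0):
  S^{-1} · (x̄ - mu_0) = (-1.0234, -1.2266),
  (x̄ - mu_0)^T · [...] = (-1.5)·(-1.0234) + (-0.8333)·(-1.2266) = 2.5573.

Step 5 — scale by n: T² = 6 · 2.5573 = 15.3437.

T² ≈ 15.3437


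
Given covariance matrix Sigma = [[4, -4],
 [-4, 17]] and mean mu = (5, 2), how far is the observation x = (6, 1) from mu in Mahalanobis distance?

Step 1 — centre the observation: (x - mu) = (1, -1).

Step 2 — invert Sigma. det(Sigma) = 4·17 - (-4)² = 52.
  Sigma^{-1} = (1/det) · [[d, -b], [-b, a]] = [[0.3269, 0.0769],
 [0.0769, 0.0769]].

Step 3 — form the quadratic (x - mu)^T · Sigma^{-1} · (x - mu):
  Sigma^{-1} · (x - mu) = (0.25, 0).
  (x - mu)^T · [Sigma^{-1} · (x - mu)] = (1)·(0.25) + (-1)·(0) = 0.25.

Step 4 — take square root: d = √(0.25) ≈ 0.5.

d(x, mu) = √(0.25) ≈ 0.5


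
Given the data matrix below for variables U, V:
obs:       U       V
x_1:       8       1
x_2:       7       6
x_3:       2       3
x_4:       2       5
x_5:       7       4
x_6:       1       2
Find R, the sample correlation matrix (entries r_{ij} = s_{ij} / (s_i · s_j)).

Step 1 — column means:
  mean(U) = (8 + 7 + 2 + 2 + 7 + 1) / 6 = 27/6 = 4.5
  mean(V) = (1 + 6 + 3 + 5 + 4 + 2) / 6 = 21/6 = 3.5

Step 2 — sample variances and covariances s[i,j] = (1/(n-1)) · Σ_k (x_{k,i} - mean_i) · (x_{k,j} - mean_j), with n-1 = 5:
  s[U,U] = ((3.5)·(3.5) + (2.5)·(2.5) + (-2.5)·(-2.5) + (-2.5)·(-2.5) + (2.5)·(2.5) + (-3.5)·(-3.5)) / 5 = 49.5/5 = 9.9
  s[U,V] = ((3.5)·(-2.5) + (2.5)·(2.5) + (-2.5)·(-0.5) + (-2.5)·(1.5) + (2.5)·(0.5) + (-3.5)·(-1.5)) / 5 = 1.5/5 = 0.3
  s[V,V] = ((-2.5)·(-2.5) + (2.5)·(2.5) + (-0.5)·(-0.5) + (1.5)·(1.5) + (0.5)·(0.5) + (-1.5)·(-1.5)) / 5 = 17.5/5 = 3.5
  Sample standard deviations s_i = √(s[i,i]):
  s(U) = √(9.9) = 3.1464
  s(V) = √(3.5) = 1.8708

Step 3 — r_{ij} = s_{ij} / (s_i · s_j):
  r[U,U] = 1 (diagonal).
  r[U,V] = 0.3 / (3.1464 · 1.8708) = 0.3 / 5.8864 = 0.051
  r[V,V] = 1 (diagonal).

R is symmetric with unit diagonal. Assembling:

R = [[1, 0.051],
 [0.051, 1]]


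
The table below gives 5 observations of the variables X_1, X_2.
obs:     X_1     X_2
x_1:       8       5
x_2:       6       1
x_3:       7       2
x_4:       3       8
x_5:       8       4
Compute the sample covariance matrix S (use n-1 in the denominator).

Step 1 — column means:
  mean(X_1) = (8 + 6 + 7 + 3 + 8) / 5 = 32/5 = 6.4
  mean(X_2) = (5 + 1 + 2 + 8 + 4) / 5 = 20/5 = 4

Step 2 — sample covariance S[i,j] = (1/(n-1)) · Σ_k (x_{k,i} - mean_i) · (x_{k,j} - mean_j), with n-1 = 4.
  S[X_1,X_1] = ((1.6)·(1.6) + (-0.4)·(-0.4) + (0.6)·(0.6) + (-3.4)·(-3.4) + (1.6)·(1.6)) / 4 = 17.2/4 = 4.3
  S[X_1,X_2] = ((1.6)·(1) + (-0.4)·(-3) + (0.6)·(-2) + (-3.4)·(4) + (1.6)·(0)) / 4 = -12/4 = -3
  S[X_2,X_2] = ((1)·(1) + (-3)·(-3) + (-2)·(-2) + (4)·(4) + (0)·(0)) / 4 = 30/4 = 7.5

S is symmetric (S[j,i] = S[i,j]). Assembling:

S = [[4.3, -3],
 [-3, 7.5]]


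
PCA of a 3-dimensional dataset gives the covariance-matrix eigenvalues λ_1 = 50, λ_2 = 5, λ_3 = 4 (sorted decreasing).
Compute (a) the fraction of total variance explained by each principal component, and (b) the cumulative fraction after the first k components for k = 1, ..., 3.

Step 1 — total variance = trace(Sigma) = Σ λ_i = 50 + 5 + 4 = 59.

Step 2 — fraction explained by component i = λ_i / Σ λ:
  PC1: 50/59 = 0.8475
  PC2: 5/59 = 0.0847
  PC3: 4/59 = 0.0678

Step 3 — cumulative fraction after k components = (λ_1 + ... + λ_k) / Σ λ:
  k = 1: 50/59 = 0.8475
  k = 2: (50 + 5)/59 = 55/59 = 0.9322
  k = 3: (50 + 5 + 4)/59 = 59/59 = 1

Summary (fraction, with percent):

explained: PC1 0.8475 (84.75%), PC2 0.0847 (8.47%), PC3 0.0678 (6.78%);  cumulative: 0.8475, 0.9322, 1


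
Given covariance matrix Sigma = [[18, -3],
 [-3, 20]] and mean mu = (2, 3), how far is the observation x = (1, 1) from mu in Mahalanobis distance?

Step 1 — centre the observation: (x - mu) = (-1, -2).

Step 2 — invert Sigma. det(Sigma) = 18·20 - (-3)² = 351.
  Sigma^{-1} = (1/det) · [[d, -b], [-b, a]] = [[0.057, 0.0085],
 [0.0085, 0.0513]].

Step 3 — form the quadratic (x - mu)^T · Sigma^{-1} · (x - mu):
  Sigma^{-1} · (x - mu) = (-0.0741, -0.1111).
  (x - mu)^T · [Sigma^{-1} · (x - mu)] = (-1)·(-0.0741) + (-2)·(-0.1111) = 0.2963.

Step 4 — take square root: d = √(0.2963) ≈ 0.5443.

d(x, mu) = √(0.2963) ≈ 0.5443


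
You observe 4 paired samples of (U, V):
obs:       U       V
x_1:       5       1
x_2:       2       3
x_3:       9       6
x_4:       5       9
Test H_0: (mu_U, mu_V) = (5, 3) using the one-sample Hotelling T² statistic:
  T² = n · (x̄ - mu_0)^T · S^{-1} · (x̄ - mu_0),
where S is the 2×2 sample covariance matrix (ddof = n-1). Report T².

Step 1 — sample mean vector:
  mean(U) = (5 + 2 + 9 + 5) / 4 = 21/4 = 5.25
  mean(V) = (1 + 3 + 6 + 9) / 4 = 19/4 = 4.75
  x̄ = (5.25, 4.75),  deviation x̄ - mu_0 = (5.25, 4.75) - (5, 3) = (0.25, 1.75).

Step 2 — sample covariance matrix, S[i,j] = (1/(n-1)) · Σ_k (x_{k,i} - mean_i) · (x_{k,j} - mean_j), divisor n-1 = 3:
  S[U,U] = ((-0.25)·(-0.25) + (-3.25)·(-3.25) + (3.75)·(3.75) + (-0.25)·(-0.25)) / 3 = 24.75/3 = 8.25
  S[U,V] = ((-0.25)·(-3.75) + (-3.25)·(-1.75) + (3.75)·(1.25) + (-0.25)·(4.25)) / 3 = 10.25/3 = 3.4167
  S[V,V] = ((-3.75)·(-3.75) + (-1.75)·(-1.75) + (1.25)·(1.25) + (4.25)·(4.25)) / 3 = 36.75/3 = 12.25
  S = [[8.25, 3.4167],
 [3.4167, 12.25]].

Step 3 — invert S. det(S) = 8.25·12.25 - (3.4167)² = 89.3889.
  S^{-1} = (1/det) · [[d, -b], [-b, a]] = [[0.137, -0.0382],
 [-0.0382, 0.0923]].

Step 4 — quadratic form (x̄ - mu_0)^T · S^{-1} · (x̄ - mu_0):
  S^{-1} · (x̄ - mu_0) = (-0.0326, 0.152),
  (x̄ - mu_0)^T · [...] = (0.25)·(-0.0326) + (1.75)·(0.152) = 0.2578.

Step 5 — scale by n: T² = 4 · 0.2578 = 1.0311.

T² ≈ 1.0311


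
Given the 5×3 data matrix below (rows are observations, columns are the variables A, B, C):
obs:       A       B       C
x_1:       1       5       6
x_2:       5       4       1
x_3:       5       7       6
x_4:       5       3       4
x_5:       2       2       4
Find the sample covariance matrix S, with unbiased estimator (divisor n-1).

Step 1 — column means:
  mean(A) = (1 + 5 + 5 + 5 + 2) / 5 = 18/5 = 3.6
  mean(B) = (5 + 4 + 7 + 3 + 2) / 5 = 21/5 = 4.2
  mean(C) = (6 + 1 + 6 + 4 + 4) / 5 = 21/5 = 4.2

Step 2 — sample covariance S[i,j] = (1/(n-1)) · Σ_k (x_{k,i} - mean_i) · (x_{k,j} - mean_j), with n-1 = 4.
  S[A,A] = ((-2.6)·(-2.6) + (1.4)·(1.4) + (1.4)·(1.4) + (1.4)·(1.4) + (-1.6)·(-1.6)) / 4 = 15.2/4 = 3.8
  S[A,B] = ((-2.6)·(0.8) + (1.4)·(-0.2) + (1.4)·(2.8) + (1.4)·(-1.2) + (-1.6)·(-2.2)) / 4 = 3.4/4 = 0.85
  S[A,C] = ((-2.6)·(1.8) + (1.4)·(-3.2) + (1.4)·(1.8) + (1.4)·(-0.2) + (-1.6)·(-0.2)) / 4 = -6.6/4 = -1.65
  S[B,B] = ((0.8)·(0.8) + (-0.2)·(-0.2) + (2.8)·(2.8) + (-1.2)·(-1.2) + (-2.2)·(-2.2)) / 4 = 14.8/4 = 3.7
  S[B,C] = ((0.8)·(1.8) + (-0.2)·(-3.2) + (2.8)·(1.8) + (-1.2)·(-0.2) + (-2.2)·(-0.2)) / 4 = 7.8/4 = 1.95
  S[C,C] = ((1.8)·(1.8) + (-3.2)·(-3.2) + (1.8)·(1.8) + (-0.2)·(-0.2) + (-0.2)·(-0.2)) / 4 = 16.8/4 = 4.2

S is symmetric (S[j,i] = S[i,j]). Assembling:

S = [[3.8, 0.85, -1.65],
 [0.85, 3.7, 1.95],
 [-1.65, 1.95, 4.2]]


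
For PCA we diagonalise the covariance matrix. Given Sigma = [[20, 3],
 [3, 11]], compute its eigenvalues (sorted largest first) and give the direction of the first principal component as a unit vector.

Step 1 — characteristic polynomial of 2×2 Sigma:
  det(Sigma - λI) = λ² - trace · λ + det = 0.
  trace = 20 + 11 = 31, det = 20·11 - (3)² = 211.
Step 2 — discriminant:
  Δ = trace² - 4·det = 961 - 844 = 117.
Step 3 — eigenvalues:
  λ = (trace ± √Δ)/2 = (31 ± 10.8167)/2,
  λ_1 = 20.9083,  λ_2 = 10.0917.

Step 4 — unit eigenvector for λ_1: solve (Sigma - λ_1 I)v = 0. First row:
  (20 - 20.9083)·v_x + (3)·v_y = 0, i.e. (-0.9083)·v_x + (3)·v_y = 0,
  so v ∝ (b, λ_1 - a) = (3, 0.9083) = u.
  ||u|| = √((3)² + (0.9083)²) = √(9.8251) ≈ 3.1345,
  v_1 = u/||u|| ≈ (0.9571, 0.2898) (||v_1|| = 1).

λ_1 = 20.9083,  λ_2 = 10.0917;  v_1 ≈ (0.9571, 0.2898)


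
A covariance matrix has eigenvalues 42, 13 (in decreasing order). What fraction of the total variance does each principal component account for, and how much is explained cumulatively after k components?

Step 1 — total variance = trace(Sigma) = Σ λ_i = 42 + 13 = 55.

Step 2 — fraction explained by component i = λ_i / Σ λ:
  PC1: 42/55 = 0.7636
  PC2: 13/55 = 0.2364

Step 3 — cumulative fraction after k components = (λ_1 + ... + λ_k) / Σ λ:
  k = 1: 42/55 = 0.7636
  k = 2: (42 + 13)/55 = 55/55 = 1

Summary (fraction, with percent):

explained: PC1 0.7636 (76.36%), PC2 0.2364 (23.64%);  cumulative: 0.7636, 1


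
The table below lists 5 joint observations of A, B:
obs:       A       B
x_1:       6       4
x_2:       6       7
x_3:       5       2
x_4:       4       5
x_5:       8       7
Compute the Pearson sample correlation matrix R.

Step 1 — column means:
  mean(A) = (6 + 6 + 5 + 4 + 8) / 5 = 29/5 = 5.8
  mean(B) = (4 + 7 + 2 + 5 + 7) / 5 = 25/5 = 5

Step 2 — sample variances and covariances s[i,j] = (1/(n-1)) · Σ_k (x_{k,i} - mean_i) · (x_{k,j} - mean_j), with n-1 = 4:
  s[A,A] = ((0.2)·(0.2) + (0.2)·(0.2) + (-0.8)·(-0.8) + (-1.8)·(-1.8) + (2.2)·(2.2)) / 4 = 8.8/4 = 2.2
  s[A,B] = ((0.2)·(-1) + (0.2)·(2) + (-0.8)·(-3) + (-1.8)·(0) + (2.2)·(2)) / 4 = 7/4 = 1.75
  s[B,B] = ((-1)·(-1) + (2)·(2) + (-3)·(-3) + (0)·(0) + (2)·(2)) / 4 = 18/4 = 4.5
  Sample standard deviations s_i = √(s[i,i]):
  s(A) = √(2.2) = 1.4832
  s(B) = √(4.5) = 2.1213

Step 3 — r_{ij} = s_{ij} / (s_i · s_j):
  r[A,A] = 1 (diagonal).
  r[A,B] = 1.75 / (1.4832 · 2.1213) = 1.75 / 3.1464 = 0.5562
  r[B,B] = 1 (diagonal).

R is symmetric with unit diagonal. Assembling:

R = [[1, 0.5562],
 [0.5562, 1]]


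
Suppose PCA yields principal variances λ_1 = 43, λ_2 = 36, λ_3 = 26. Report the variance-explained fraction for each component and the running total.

Step 1 — total variance = trace(Sigma) = Σ λ_i = 43 + 36 + 26 = 105.

Step 2 — fraction explained by component i = λ_i / Σ λ:
  PC1: 43/105 = 0.4095
  PC2: 36/105 = 0.3429
  PC3: 26/105 = 0.2476

Step 3 — cumulative fraction after k components = (λ_1 + ... + λ_k) / Σ λ:
  k = 1: 43/105 = 0.4095
  k = 2: (43 + 36)/105 = 79/105 = 0.7524
  k = 3: (43 + 36 + 26)/105 = 105/105 = 1

Summary (fraction, with percent):

explained: PC1 0.4095 (40.95%), PC2 0.3429 (34.29%), PC3 0.2476 (24.76%);  cumulative: 0.4095, 0.7524, 1


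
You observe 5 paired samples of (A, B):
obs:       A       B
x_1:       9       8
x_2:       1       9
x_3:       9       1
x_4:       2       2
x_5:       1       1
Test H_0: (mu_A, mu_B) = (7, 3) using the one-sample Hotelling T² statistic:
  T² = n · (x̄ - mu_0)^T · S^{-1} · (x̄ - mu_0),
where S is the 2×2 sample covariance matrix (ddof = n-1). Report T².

Step 1 — sample mean vector:
  mean(A) = (9 + 1 + 9 + 2 + 1) / 5 = 22/5 = 4.4
  mean(B) = (8 + 9 + 1 + 2 + 1) / 5 = 21/5 = 4.2
  x̄ = (4.4, 4.2),  deviation x̄ - mu_0 = (4.4, 4.2) - (7, 3) = (-2.6, 1.2).

Step 2 — sample covariance matrix, S[i,j] = (1/(n-1)) · Σ_k (x_{k,i} - mean_i) · (x_{k,j} - mean_j), divisor n-1 = 4:
  S[A,A] = ((4.6)·(4.6) + (-3.4)·(-3.4) + (4.6)·(4.6) + (-2.4)·(-2.4) + (-3.4)·(-3.4)) / 4 = 71.2/4 = 17.8
  S[A,B] = ((4.6)·(3.8) + (-3.4)·(4.8) + (4.6)·(-3.2) + (-2.4)·(-2.2) + (-3.4)·(-3.2)) / 4 = 2.6/4 = 0.65
  S[B,B] = ((3.8)·(3.8) + (4.8)·(4.8) + (-3.2)·(-3.2) + (-2.2)·(-2.2) + (-3.2)·(-3.2)) / 4 = 62.8/4 = 15.7
  S = [[17.8, 0.65],
 [0.65, 15.7]].

Step 3 — invert S. det(S) = 17.8·15.7 - (0.65)² = 279.0375.
  S^{-1} = (1/det) · [[d, -b], [-b, a]] = [[0.0563, -0.0023],
 [-0.0023, 0.0638]].

Step 4 — quadratic form (x̄ - mu_0)^T · S^{-1} · (x̄ - mu_0):
  S^{-1} · (x̄ - mu_0) = (-0.1491, 0.0826),
  (x̄ - mu_0)^T · [...] = (-2.6)·(-0.1491) + (1.2)·(0.0826) = 0.4867.

Step 5 — scale by n: T² = 5 · 0.4867 = 2.4337.

T² ≈ 2.4337


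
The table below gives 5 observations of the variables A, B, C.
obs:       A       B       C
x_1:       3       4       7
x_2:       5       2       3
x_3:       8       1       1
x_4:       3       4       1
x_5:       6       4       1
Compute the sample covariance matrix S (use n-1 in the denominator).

Step 1 — column means:
  mean(A) = (3 + 5 + 8 + 3 + 6) / 5 = 25/5 = 5
  mean(B) = (4 + 2 + 1 + 4 + 4) / 5 = 15/5 = 3
  mean(C) = (7 + 3 + 1 + 1 + 1) / 5 = 13/5 = 2.6

Step 2 — sample covariance S[i,j] = (1/(n-1)) · Σ_k (x_{k,i} - mean_i) · (x_{k,j} - mean_j), with n-1 = 4.
  S[A,A] = ((-2)·(-2) + (0)·(0) + (3)·(3) + (-2)·(-2) + (1)·(1)) / 4 = 18/4 = 4.5
  S[A,B] = ((-2)·(1) + (0)·(-1) + (3)·(-2) + (-2)·(1) + (1)·(1)) / 4 = -9/4 = -2.25
  S[A,C] = ((-2)·(4.4) + (0)·(0.4) + (3)·(-1.6) + (-2)·(-1.6) + (1)·(-1.6)) / 4 = -12/4 = -3
  S[B,B] = ((1)·(1) + (-1)·(-1) + (-2)·(-2) + (1)·(1) + (1)·(1)) / 4 = 8/4 = 2
  S[B,C] = ((1)·(4.4) + (-1)·(0.4) + (-2)·(-1.6) + (1)·(-1.6) + (1)·(-1.6)) / 4 = 4/4 = 1
  S[C,C] = ((4.4)·(4.4) + (0.4)·(0.4) + (-1.6)·(-1.6) + (-1.6)·(-1.6) + (-1.6)·(-1.6)) / 4 = 27.2/4 = 6.8

S is symmetric (S[j,i] = S[i,j]). Assembling:

S = [[4.5, -2.25, -3],
 [-2.25, 2, 1],
 [-3, 1, 6.8]]


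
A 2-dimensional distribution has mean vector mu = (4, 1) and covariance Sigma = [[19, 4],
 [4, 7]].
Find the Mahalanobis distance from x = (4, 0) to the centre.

Step 1 — centre the observation: (x - mu) = (0, -1).

Step 2 — invert Sigma. det(Sigma) = 19·7 - (4)² = 117.
  Sigma^{-1} = (1/det) · [[d, -b], [-b, a]] = [[0.0598, -0.0342],
 [-0.0342, 0.1624]].

Step 3 — form the quadratic (x - mu)^T · Sigma^{-1} · (x - mu):
  Sigma^{-1} · (x - mu) = (0.0342, -0.1624).
  (x - mu)^T · [Sigma^{-1} · (x - mu)] = (0)·(0.0342) + (-1)·(-0.1624) = 0.1624.

Step 4 — take square root: d = √(0.1624) ≈ 0.403.

d(x, mu) = √(0.1624) ≈ 0.403


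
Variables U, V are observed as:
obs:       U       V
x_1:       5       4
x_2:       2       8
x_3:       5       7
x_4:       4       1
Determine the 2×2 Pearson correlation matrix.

Step 1 — column means:
  mean(U) = (5 + 2 + 5 + 4) / 4 = 16/4 = 4
  mean(V) = (4 + 8 + 7 + 1) / 4 = 20/4 = 5

Step 2 — sample variances and covariances s[i,j] = (1/(n-1)) · Σ_k (x_{k,i} - mean_i) · (x_{k,j} - mean_j), with n-1 = 3:
  s[U,U] = ((1)·(1) + (-2)·(-2) + (1)·(1) + (0)·(0)) / 3 = 6/3 = 2
  s[U,V] = ((1)·(-1) + (-2)·(3) + (1)·(2) + (0)·(-4)) / 3 = -5/3 = -1.6667
  s[V,V] = ((-1)·(-1) + (3)·(3) + (2)·(2) + (-4)·(-4)) / 3 = 30/3 = 10
  Sample standard deviations s_i = √(s[i,i]):
  s(U) = √(2) = 1.4142
  s(V) = √(10) = 3.1623

Step 3 — r_{ij} = s_{ij} / (s_i · s_j):
  r[U,U] = 1 (diagonal).
  r[U,V] = -1.6667 / (1.4142 · 3.1623) = -1.6667 / 4.4721 = -0.3727
  r[V,V] = 1 (diagonal).

R is symmetric with unit diagonal. Assembling:

R = [[1, -0.3727],
 [-0.3727, 1]]


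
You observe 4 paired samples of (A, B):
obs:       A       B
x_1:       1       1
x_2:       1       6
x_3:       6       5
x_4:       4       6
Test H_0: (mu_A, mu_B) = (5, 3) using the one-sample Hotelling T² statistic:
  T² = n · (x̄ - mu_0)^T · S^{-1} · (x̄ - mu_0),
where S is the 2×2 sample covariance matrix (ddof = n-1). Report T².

Step 1 — sample mean vector:
  mean(A) = (1 + 1 + 6 + 4) / 4 = 12/4 = 3
  mean(B) = (1 + 6 + 5 + 6) / 4 = 18/4 = 4.5
  x̄ = (3, 4.5),  deviation x̄ - mu_0 = (3, 4.5) - (5, 3) = (-2, 1.5).

Step 2 — sample covariance matrix, S[i,j] = (1/(n-1)) · Σ_k (x_{k,i} - mean_i) · (x_{k,j} - mean_j), divisor n-1 = 3:
  S[A,A] = ((-2)·(-2) + (-2)·(-2) + (3)·(3) + (1)·(1)) / 3 = 18/3 = 6
  S[A,B] = ((-2)·(-3.5) + (-2)·(1.5) + (3)·(0.5) + (1)·(1.5)) / 3 = 7/3 = 2.3333
  S[B,B] = ((-3.5)·(-3.5) + (1.5)·(1.5) + (0.5)·(0.5) + (1.5)·(1.5)) / 3 = 17/3 = 5.6667
  S = [[6, 2.3333],
 [2.3333, 5.6667]].

Step 3 — invert S. det(S) = 6·5.6667 - (2.3333)² = 28.5556.
  S^{-1} = (1/det) · [[d, -b], [-b, a]] = [[0.1984, -0.0817],
 [-0.0817, 0.2101]].

Step 4 — quadratic form (x̄ - mu_0)^T · S^{-1} · (x̄ - mu_0):
  S^{-1} · (x̄ - mu_0) = (-0.5195, 0.4786),
  (x̄ - mu_0)^T · [...] = (-2)·(-0.5195) + (1.5)·(0.4786) = 1.7568.

Step 5 — scale by n: T² = 4 · 1.7568 = 7.0272.

T² ≈ 7.0272


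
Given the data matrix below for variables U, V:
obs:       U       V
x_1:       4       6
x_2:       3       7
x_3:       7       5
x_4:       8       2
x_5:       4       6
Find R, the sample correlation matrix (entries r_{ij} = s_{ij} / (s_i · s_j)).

Step 1 — column means:
  mean(U) = (4 + 3 + 7 + 8 + 4) / 5 = 26/5 = 5.2
  mean(V) = (6 + 7 + 5 + 2 + 6) / 5 = 26/5 = 5.2

Step 2 — sample variances and covariances s[i,j] = (1/(n-1)) · Σ_k (x_{k,i} - mean_i) · (x_{k,j} - mean_j), with n-1 = 4:
  s[U,U] = ((-1.2)·(-1.2) + (-2.2)·(-2.2) + (1.8)·(1.8) + (2.8)·(2.8) + (-1.2)·(-1.2)) / 4 = 18.8/4 = 4.7
  s[U,V] = ((-1.2)·(0.8) + (-2.2)·(1.8) + (1.8)·(-0.2) + (2.8)·(-3.2) + (-1.2)·(0.8)) / 4 = -15.2/4 = -3.8
  s[V,V] = ((0.8)·(0.8) + (1.8)·(1.8) + (-0.2)·(-0.2) + (-3.2)·(-3.2) + (0.8)·(0.8)) / 4 = 14.8/4 = 3.7
  Sample standard deviations s_i = √(s[i,i]):
  s(U) = √(4.7) = 2.1679
  s(V) = √(3.7) = 1.9235

Step 3 — r_{ij} = s_{ij} / (s_i · s_j):
  r[U,U] = 1 (diagonal).
  r[U,V] = -3.8 / (2.1679 · 1.9235) = -3.8 / 4.1701 = -0.9112
  r[V,V] = 1 (diagonal).

R is symmetric with unit diagonal. Assembling:

R = [[1, -0.9112],
 [-0.9112, 1]]


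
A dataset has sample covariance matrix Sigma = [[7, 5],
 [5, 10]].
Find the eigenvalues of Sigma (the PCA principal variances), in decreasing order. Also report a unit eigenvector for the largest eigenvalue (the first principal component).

Step 1 — characteristic polynomial of 2×2 Sigma:
  det(Sigma - λI) = λ² - trace · λ + det = 0.
  trace = 7 + 10 = 17, det = 7·10 - (5)² = 45.
Step 2 — discriminant:
  Δ = trace² - 4·det = 289 - 180 = 109.
Step 3 — eigenvalues:
  λ = (trace ± √Δ)/2 = (17 ± 10.4403)/2,
  λ_1 = 13.7202,  λ_2 = 3.2798.

Step 4 — unit eigenvector for λ_1: solve (Sigma - λ_1 I)v = 0. First row:
  (7 - 13.7202)·v_x + (5)·v_y = 0, i.e. (-6.7202)·v_x + (5)·v_y = 0,
  so v ∝ (b, λ_1 - a) = (5, 6.7202) = u.
  ||u|| = √((5)² + (6.7202)²) = √(70.1605) ≈ 8.3762,
  v_1 = u/||u|| ≈ (0.5969, 0.8023) (||v_1|| = 1).

λ_1 = 13.7202,  λ_2 = 3.2798;  v_1 ≈ (0.5969, 0.8023)


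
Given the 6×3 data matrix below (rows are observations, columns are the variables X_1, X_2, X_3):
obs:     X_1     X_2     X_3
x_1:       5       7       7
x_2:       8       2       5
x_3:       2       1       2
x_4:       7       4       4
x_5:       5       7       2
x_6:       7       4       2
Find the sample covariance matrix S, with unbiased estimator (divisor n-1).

Step 1 — column means:
  mean(X_1) = (5 + 8 + 2 + 7 + 5 + 7) / 6 = 34/6 = 5.6667
  mean(X_2) = (7 + 2 + 1 + 4 + 7 + 4) / 6 = 25/6 = 4.1667
  mean(X_3) = (7 + 5 + 2 + 4 + 2 + 2) / 6 = 22/6 = 3.6667

Step 2 — sample covariance S[i,j] = (1/(n-1)) · Σ_k (x_{k,i} - mean_i) · (x_{k,j} - mean_j), with n-1 = 5.
  S[X_1,X_1] = ((-0.6667)·(-0.6667) + (2.3333)·(2.3333) + (-3.6667)·(-3.6667) + (1.3333)·(1.3333) + (-0.6667)·(-0.6667) + (1.3333)·(1.3333)) / 5 = 23.3333/5 = 4.6667
  S[X_1,X_2] = ((-0.6667)·(2.8333) + (2.3333)·(-2.1667) + (-3.6667)·(-3.1667) + (1.3333)·(-0.1667) + (-0.6667)·(2.8333) + (1.3333)·(-0.1667)) / 5 = 2.3333/5 = 0.4667
  S[X_1,X_3] = ((-0.6667)·(3.3333) + (2.3333)·(1.3333) + (-3.6667)·(-1.6667) + (1.3333)·(0.3333) + (-0.6667)·(-1.6667) + (1.3333)·(-1.6667)) / 5 = 6.3333/5 = 1.2667
  S[X_2,X_2] = ((2.8333)·(2.8333) + (-2.1667)·(-2.1667) + (-3.1667)·(-3.1667) + (-0.1667)·(-0.1667) + (2.8333)·(2.8333) + (-0.1667)·(-0.1667)) / 5 = 30.8333/5 = 6.1667
  S[X_2,X_3] = ((2.8333)·(3.3333) + (-2.1667)·(1.3333) + (-3.1667)·(-1.6667) + (-0.1667)·(0.3333) + (2.8333)·(-1.6667) + (-0.1667)·(-1.6667)) / 5 = 7.3333/5 = 1.4667
  S[X_3,X_3] = ((3.3333)·(3.3333) + (1.3333)·(1.3333) + (-1.6667)·(-1.6667) + (0.3333)·(0.3333) + (-1.6667)·(-1.6667) + (-1.6667)·(-1.6667)) / 5 = 21.3333/5 = 4.2667

S is symmetric (S[j,i] = S[i,j]). Assembling:

S = [[4.6667, 0.4667, 1.2667],
 [0.4667, 6.1667, 1.4667],
 [1.2667, 1.4667, 4.2667]]


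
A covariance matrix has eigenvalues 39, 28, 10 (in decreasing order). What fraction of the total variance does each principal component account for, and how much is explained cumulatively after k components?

Step 1 — total variance = trace(Sigma) = Σ λ_i = 39 + 28 + 10 = 77.

Step 2 — fraction explained by component i = λ_i / Σ λ:
  PC1: 39/77 = 0.5065
  PC2: 28/77 = 0.3636
  PC3: 10/77 = 0.1299

Step 3 — cumulative fraction after k components = (λ_1 + ... + λ_k) / Σ λ:
  k = 1: 39/77 = 0.5065
  k = 2: (39 + 28)/77 = 67/77 = 0.8701
  k = 3: (39 + 28 + 10)/77 = 77/77 = 1

Summary (fraction, with percent):

explained: PC1 0.5065 (50.65%), PC2 0.3636 (36.36%), PC3 0.1299 (12.99%);  cumulative: 0.5065, 0.8701, 1


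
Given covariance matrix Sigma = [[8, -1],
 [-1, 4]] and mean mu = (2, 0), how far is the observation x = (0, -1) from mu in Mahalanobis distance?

Step 1 — centre the observation: (x - mu) = (-2, -1).

Step 2 — invert Sigma. det(Sigma) = 8·4 - (-1)² = 31.
  Sigma^{-1} = (1/det) · [[d, -b], [-b, a]] = [[0.129, 0.0323],
 [0.0323, 0.2581]].

Step 3 — form the quadratic (x - mu)^T · Sigma^{-1} · (x - mu):
  Sigma^{-1} · (x - mu) = (-0.2903, -0.3226).
  (x - mu)^T · [Sigma^{-1} · (x - mu)] = (-2)·(-0.2903) + (-1)·(-0.3226) = 0.9032.

Step 4 — take square root: d = √(0.9032) ≈ 0.9504.

d(x, mu) = √(0.9032) ≈ 0.9504


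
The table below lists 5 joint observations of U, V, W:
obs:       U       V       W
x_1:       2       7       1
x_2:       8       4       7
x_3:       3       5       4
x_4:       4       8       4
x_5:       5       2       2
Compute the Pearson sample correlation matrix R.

Step 1 — column means:
  mean(U) = (2 + 8 + 3 + 4 + 5) / 5 = 22/5 = 4.4
  mean(V) = (7 + 4 + 5 + 8 + 2) / 5 = 26/5 = 5.2
  mean(W) = (1 + 7 + 4 + 4 + 2) / 5 = 18/5 = 3.6

Step 2 — sample variances and covariances s[i,j] = (1/(n-1)) · Σ_k (x_{k,i} - mean_i) · (x_{k,j} - mean_j), with n-1 = 4:
  s[U,U] = ((-2.4)·(-2.4) + (3.6)·(3.6) + (-1.4)·(-1.4) + (-0.4)·(-0.4) + (0.6)·(0.6)) / 4 = 21.2/4 = 5.3
  s[U,V] = ((-2.4)·(1.8) + (3.6)·(-1.2) + (-1.4)·(-0.2) + (-0.4)·(2.8) + (0.6)·(-3.2)) / 4 = -11.4/4 = -2.85
  s[U,W] = ((-2.4)·(-2.6) + (3.6)·(3.4) + (-1.4)·(0.4) + (-0.4)·(0.4) + (0.6)·(-1.6)) / 4 = 16.8/4 = 4.2
  s[V,V] = ((1.8)·(1.8) + (-1.2)·(-1.2) + (-0.2)·(-0.2) + (2.8)·(2.8) + (-3.2)·(-3.2)) / 4 = 22.8/4 = 5.7
  s[V,W] = ((1.8)·(-2.6) + (-1.2)·(3.4) + (-0.2)·(0.4) + (2.8)·(0.4) + (-3.2)·(-1.6)) / 4 = -2.6/4 = -0.65
  s[W,W] = ((-2.6)·(-2.6) + (3.4)·(3.4) + (0.4)·(0.4) + (0.4)·(0.4) + (-1.6)·(-1.6)) / 4 = 21.2/4 = 5.3
  Sample standard deviations s_i = √(s[i,i]):
  s(U) = √(5.3) = 2.3022
  s(V) = √(5.7) = 2.3875
  s(W) = √(5.3) = 2.3022

Step 3 — r_{ij} = s_{ij} / (s_i · s_j):
  r[U,U] = 1 (diagonal).
  r[U,V] = -2.85 / (2.3022 · 2.3875) = -2.85 / 5.4964 = -0.5185
  r[U,W] = 4.2 / (2.3022 · 2.3022) = 4.2 / 5.3 = 0.7925
  r[V,V] = 1 (diagonal).
  r[V,W] = -0.65 / (2.3875 · 2.3022) = -0.65 / 5.4964 = -0.1183
  r[W,W] = 1 (diagonal).

R is symmetric with unit diagonal. Assembling:

R = [[1, -0.5185, 0.7925],
 [-0.5185, 1, -0.1183],
 [0.7925, -0.1183, 1]]


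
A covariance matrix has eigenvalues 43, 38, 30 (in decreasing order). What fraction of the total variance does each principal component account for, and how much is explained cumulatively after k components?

Step 1 — total variance = trace(Sigma) = Σ λ_i = 43 + 38 + 30 = 111.

Step 2 — fraction explained by component i = λ_i / Σ λ:
  PC1: 43/111 = 0.3874
  PC2: 38/111 = 0.3423
  PC3: 30/111 = 0.2703

Step 3 — cumulative fraction after k components = (λ_1 + ... + λ_k) / Σ λ:
  k = 1: 43/111 = 0.3874
  k = 2: (43 + 38)/111 = 81/111 = 0.7297
  k = 3: (43 + 38 + 30)/111 = 111/111 = 1

Summary (fraction, with percent):

explained: PC1 0.3874 (38.74%), PC2 0.3423 (34.23%), PC3 0.2703 (27.03%);  cumulative: 0.3874, 0.7297, 1


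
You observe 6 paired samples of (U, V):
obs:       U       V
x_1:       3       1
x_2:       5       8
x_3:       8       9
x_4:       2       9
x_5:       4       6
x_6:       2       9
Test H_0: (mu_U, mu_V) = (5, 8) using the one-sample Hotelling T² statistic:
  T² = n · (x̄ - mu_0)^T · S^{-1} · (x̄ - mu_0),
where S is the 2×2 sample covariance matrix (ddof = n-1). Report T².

Step 1 — sample mean vector:
  mean(U) = (3 + 5 + 8 + 2 + 4 + 2) / 6 = 24/6 = 4
  mean(V) = (1 + 8 + 9 + 9 + 6 + 9) / 6 = 42/6 = 7
  x̄ = (4, 7),  deviation x̄ - mu_0 = (4, 7) - (5, 8) = (-1, -1).

Step 2 — sample covariance matrix, S[i,j] = (1/(n-1)) · Σ_k (x_{k,i} - mean_i) · (x_{k,j} - mean_j), divisor n-1 = 5:
  S[U,U] = ((-1)·(-1) + (1)·(1) + (4)·(4) + (-2)·(-2) + (0)·(0) + (-2)·(-2)) / 5 = 26/5 = 5.2
  S[U,V] = ((-1)·(-6) + (1)·(1) + (4)·(2) + (-2)·(2) + (0)·(-1) + (-2)·(2)) / 5 = 7/5 = 1.4
  S[V,V] = ((-6)·(-6) + (1)·(1) + (2)·(2) + (2)·(2) + (-1)·(-1) + (2)·(2)) / 5 = 50/5 = 10
  S = [[5.2, 1.4],
 [1.4, 10]].

Step 3 — invert S. det(S) = 5.2·10 - (1.4)² = 50.04.
  S^{-1} = (1/det) · [[d, -b], [-b, a]] = [[0.1998, -0.028],
 [-0.028, 0.1039]].

Step 4 — quadratic form (x̄ - mu_0)^T · S^{-1} · (x̄ - mu_0):
  S^{-1} · (x̄ - mu_0) = (-0.1719, -0.0759),
  (x̄ - mu_0)^T · [...] = (-1)·(-0.1719) + (-1)·(-0.0759) = 0.2478.

Step 5 — scale by n: T² = 6 · 0.2478 = 1.4868.

T² ≈ 1.4868


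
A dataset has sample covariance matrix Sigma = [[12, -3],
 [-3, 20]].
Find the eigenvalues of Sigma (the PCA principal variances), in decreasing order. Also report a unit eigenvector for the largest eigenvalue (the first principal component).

Step 1 — characteristic polynomial of 2×2 Sigma:
  det(Sigma - λI) = λ² - trace · λ + det = 0.
  trace = 12 + 20 = 32, det = 12·20 - (-3)² = 231.
Step 2 — discriminant:
  Δ = trace² - 4·det = 1024 - 924 = 100.
Step 3 — eigenvalues:
  λ = (trace ± √Δ)/2 = (32 ± 10)/2,
  λ_1 = 21,  λ_2 = 11.

Step 4 — unit eigenvector for λ_1: solve (Sigma - λ_1 I)v = 0. First row:
  (12 - 21)·v_x + (-3)·v_y = 0, i.e. (-9)·v_x + (-3)·v_y = 0,
  so v ∝ (b, λ_1 - a) = (-3, 9); multiply by -1 so the first entry is positive: u = (3, -9).
  ||u|| = √((3)² + (-9)²) = √(90) ≈ 9.4868,
  v_1 = u/||u|| ≈ (0.3162, -0.9487) (||v_1|| = 1).

λ_1 = 21,  λ_2 = 11;  v_1 ≈ (0.3162, -0.9487)


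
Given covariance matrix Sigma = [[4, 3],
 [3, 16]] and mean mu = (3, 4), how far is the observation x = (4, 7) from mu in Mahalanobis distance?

Step 1 — centre the observation: (x - mu) = (1, 3).

Step 2 — invert Sigma. det(Sigma) = 4·16 - (3)² = 55.
  Sigma^{-1} = (1/det) · [[d, -b], [-b, a]] = [[0.2909, -0.0545],
 [-0.0545, 0.0727]].

Step 3 — form the quadratic (x - mu)^T · Sigma^{-1} · (x - mu):
  Sigma^{-1} · (x - mu) = (0.1273, 0.1636).
  (x - mu)^T · [Sigma^{-1} · (x - mu)] = (1)·(0.1273) + (3)·(0.1636) = 0.6182.

Step 4 — take square root: d = √(0.6182) ≈ 0.7862.

d(x, mu) = √(0.6182) ≈ 0.7862


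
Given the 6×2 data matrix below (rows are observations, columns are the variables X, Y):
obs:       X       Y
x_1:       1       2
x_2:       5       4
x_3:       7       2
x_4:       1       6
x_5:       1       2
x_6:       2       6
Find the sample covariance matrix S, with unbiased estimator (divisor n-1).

Step 1 — column means:
  mean(X) = (1 + 5 + 7 + 1 + 1 + 2) / 6 = 17/6 = 2.8333
  mean(Y) = (2 + 4 + 2 + 6 + 2 + 6) / 6 = 22/6 = 3.6667

Step 2 — sample covariance S[i,j] = (1/(n-1)) · Σ_k (x_{k,i} - mean_i) · (x_{k,j} - mean_j), with n-1 = 5.
  S[X,X] = ((-1.8333)·(-1.8333) + (2.1667)·(2.1667) + (4.1667)·(4.1667) + (-1.8333)·(-1.8333) + (-1.8333)·(-1.8333) + (-0.8333)·(-0.8333)) / 5 = 32.8333/5 = 6.5667
  S[X,Y] = ((-1.8333)·(-1.6667) + (2.1667)·(0.3333) + (4.1667)·(-1.6667) + (-1.8333)·(2.3333) + (-1.8333)·(-1.6667) + (-0.8333)·(2.3333)) / 5 = -6.3333/5 = -1.2667
  S[Y,Y] = ((-1.6667)·(-1.6667) + (0.3333)·(0.3333) + (-1.6667)·(-1.6667) + (2.3333)·(2.3333) + (-1.6667)·(-1.6667) + (2.3333)·(2.3333)) / 5 = 19.3333/5 = 3.8667

S is symmetric (S[j,i] = S[i,j]). Assembling:

S = [[6.5667, -1.2667],
 [-1.2667, 3.8667]]


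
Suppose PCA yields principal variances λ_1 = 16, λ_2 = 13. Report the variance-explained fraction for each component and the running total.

Step 1 — total variance = trace(Sigma) = Σ λ_i = 16 + 13 = 29.

Step 2 — fraction explained by component i = λ_i / Σ λ:
  PC1: 16/29 = 0.5517
  PC2: 13/29 = 0.4483

Step 3 — cumulative fraction after k components = (λ_1 + ... + λ_k) / Σ λ:
  k = 1: 16/29 = 0.5517
  k = 2: (16 + 13)/29 = 29/29 = 1

Summary (fraction, with percent):

explained: PC1 0.5517 (55.17%), PC2 0.4483 (44.83%);  cumulative: 0.5517, 1


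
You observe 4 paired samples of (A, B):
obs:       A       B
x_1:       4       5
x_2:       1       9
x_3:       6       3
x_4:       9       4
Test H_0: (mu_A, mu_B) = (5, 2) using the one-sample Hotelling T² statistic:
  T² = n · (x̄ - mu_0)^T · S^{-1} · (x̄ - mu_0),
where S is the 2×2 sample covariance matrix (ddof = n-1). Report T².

Step 1 — sample mean vector:
  mean(A) = (4 + 1 + 6 + 9) / 4 = 20/4 = 5
  mean(B) = (5 + 9 + 3 + 4) / 4 = 21/4 = 5.25
  x̄ = (5, 5.25),  deviation x̄ - mu_0 = (5, 5.25) - (5, 2) = (0, 3.25).

Step 2 — sample covariance matrix, S[i,j] = (1/(n-1)) · Σ_k (x_{k,i} - mean_i) · (x_{k,j} - mean_j), divisor n-1 = 3:
  S[A,A] = ((-1)·(-1) + (-4)·(-4) + (1)·(1) + (4)·(4)) / 3 = 34/3 = 11.3333
  S[A,B] = ((-1)·(-0.25) + (-4)·(3.75) + (1)·(-2.25) + (4)·(-1.25)) / 3 = -22/3 = -7.3333
  S[B,B] = ((-0.25)·(-0.25) + (3.75)·(3.75) + (-2.25)·(-2.25) + (-1.25)·(-1.25)) / 3 = 20.75/3 = 6.9167
  S = [[11.3333, -7.3333],
 [-7.3333, 6.9167]].

Step 3 — invert S. det(S) = 11.3333·6.9167 - (-7.3333)² = 24.6111.
  S^{-1} = (1/det) · [[d, -b], [-b, a]] = [[0.281, 0.298],
 [0.298, 0.4605]].

Step 4 — quadratic form (x̄ - mu_0)^T · S^{-1} · (x̄ - mu_0):
  S^{-1} · (x̄ - mu_0) = (0.9684, 1.4966),
  (x̄ - mu_0)^T · [...] = (0)·(0.9684) + (3.25)·(1.4966) = 4.864.

Step 5 — scale by n: T² = 4 · 4.864 = 19.456.

T² ≈ 19.456


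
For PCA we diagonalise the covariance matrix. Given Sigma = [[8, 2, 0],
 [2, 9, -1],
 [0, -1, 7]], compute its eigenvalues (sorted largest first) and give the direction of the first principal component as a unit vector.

Step 1 — characteristic polynomial p(λ) = det(λI - Sigma) = λ³ - tr·λ² + c_1·λ - det, where tr = trace, c_1 = sum of the principal 2×2 minors, det = det(Sigma):
  tr = 8 + 9 + 7 = 24,
  c_1 = (8·9 - (2)²) + (8·7 - (0)²) + (9·7 - (-1)²) = 68 + 56 + 62 = 186,
  det = 8·(9·7 - (-1)²) - (2)·((2)·7 - (-1)·(0)) + (0)·((2)·(-1) - 9·(0)) = 8·(62) - (2)·(14) + (0)·(-2) = 468.
  So p(λ) = λ³ - 24λ² + 186λ - 468.
Step 2 — look for an integer root (rational root theorem: any rational root is an integer divisor of 468). Testing λ = 6:
  p(6) = 216 - 864 + 1116 - 468 = 0  ✓
  Dividing out (λ - 6): p(λ) = (λ - 6)(λ² - 18λ + 78).
Step 3 — remaining eigenvalues from the quadratic λ² - 18λ + 78 = 0:
  Δ = 18² - 4·78 = 324 - 312 = 12,  λ = (18 ± √12)/2 = (18 ± 3.4641)/2 ≈ 10.7321 or 7.2679.
  Sorted: λ_1 = 10.7321,  λ_2 = 7.2679,  λ_3 = 6  (check: sum = 24 = tr ✓).

Step 4 — unit eigenvector for λ_1 ≈ 10.7321: v spans the null space of (Sigma - λ_1 I), whose rows are
  r_1 = (-2.7321, 2, 0),  r_2 = (2, -1.7321, -1),  r_3 = (0, -1, -3.7321).
  v is orthogonal to every row, so take v ∝ r_1 × r_2 = ((2)·(-1) - (0)·(-1.7321), (0)·(2) - (-2.7321)·(-1), (-2.7321)·(-1.7321) - (2)·(2)) ≈ (-2, -2.7321, 0.7321).
  Rescale (multiply by -1 so the first nonzero entry is positive): u = (2, 2.7321, -0.7321).
  ||u|| = √((2)² + (2.7321)² + (-0.7321)²) = √(12) ≈ 3.4641,  v_1 = u/||u|| ≈ (0.5774, 0.7887, -0.2113) (||v_1|| = 1).

λ_1 = 10.7321,  λ_2 = 7.2679,  λ_3 = 6;  v_1 ≈ (0.5774, 0.7887, -0.2113)
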